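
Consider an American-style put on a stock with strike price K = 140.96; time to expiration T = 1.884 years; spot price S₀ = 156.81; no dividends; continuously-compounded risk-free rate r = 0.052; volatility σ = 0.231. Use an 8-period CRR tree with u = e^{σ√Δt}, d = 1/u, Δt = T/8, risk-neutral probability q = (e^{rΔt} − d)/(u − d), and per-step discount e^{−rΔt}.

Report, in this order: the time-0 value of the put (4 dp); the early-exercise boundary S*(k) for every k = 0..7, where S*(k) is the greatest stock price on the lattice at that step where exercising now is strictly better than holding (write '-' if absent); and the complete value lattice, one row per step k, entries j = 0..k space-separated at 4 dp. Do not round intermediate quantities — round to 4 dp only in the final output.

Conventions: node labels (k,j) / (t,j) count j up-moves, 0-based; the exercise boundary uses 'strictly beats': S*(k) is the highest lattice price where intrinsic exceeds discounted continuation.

price = 8.0608
boundary = - - - 112.0263 100.1464 112.0263 100.1464 112.0263
tree:
8.0608
12.7393 4.0476
19.5393 6.9302 1.5535
28.9337 11.5592 2.9351 0.3490
40.8136 18.6644 5.4484 0.7466 0.0000
51.4337 28.9337 9.8782 1.5974 0.0000 0.0000
60.9276 40.8136 17.3290 3.4177 0.0000 0.0000 0.0000
69.4146 51.4337 28.9337 7.3122 0.0000 0.0000 0.0000 0.0000
77.0017 60.9276 40.8136 15.6446 0.0000 0.0000 0.0000 0.0000 0.0000

Δt=0.23550  u=1.11863  d=0.89395  q=0.52685  discount=0.98783
step 8 (expiry): payoffs max(K−S,0) = 77.0017 60.9276 40.8136 15.6446 0.0000 0.0000 0.0000 0.0000 0.0000
step 7: (k=7,j=0): S=71.5454, K−S=69.4146, hold=67.6990 ⇒ V=69.4146 exercise | (k=7,j=1): S=89.5263, K−S=51.4337, hold=49.7180 ⇒ V=51.4337 exercise | (k=7,j=2): S=112.0263, K−S=28.9337, hold=27.2181 ⇒ V=28.9337 exercise | (k=7,j=3): S=140.1810, K−S=0.7790, hold=7.3122 ⇒ V=7.3122 continue | (k=7,j=4): S=175.4116, K−S=0.0000, hold=0.0000 ⇒ V=0.0000 continue | (k=7,j=5): S=219.4965, K−S=0.0000, hold=0.0000 ⇒ V=0.0000 continue | (k=7,j=6): S=274.6609, K−S=0.0000, hold=0.0000 ⇒ V=0.0000 continue | (k=7,j=7): S=343.6893, K−S=0.0000, hold=0.0000 ⇒ V=0.0000 continue  boundary S*=112.0263
step 6: (k=6,j=0): S=80.0324, K−S=60.9276, hold=59.2119 ⇒ V=60.9276 exercise | (k=6,j=1): S=100.1464, K−S=40.8136, hold=39.0979 ⇒ V=40.8136 exercise | (k=6,j=2): S=125.3154, K−S=15.6446, hold=17.3290 ⇒ V=17.3290 continue | (k=6,j=3): S=156.8100, K−S=0.0000, hold=3.4177 ⇒ V=3.4177 continue | (k=6,j=4): S=196.2199, K−S=0.0000, hold=0.0000 ⇒ V=0.0000 continue | (k=6,j=5): S=245.5343, K−S=0.0000, hold=0.0000 ⇒ V=0.0000 continue | (k=6,j=6): S=307.2426, K−S=0.0000, hold=0.0000 ⇒ V=0.0000 continue  boundary S*=100.1464
step 5: (k=5,j=0): S=89.5263, K−S=51.4337, hold=49.7180 ⇒ V=51.4337 exercise | (k=5,j=1): S=112.0263, K−S=28.9337, hold=28.0947 ⇒ V=28.9337 exercise | (k=5,j=2): S=140.1810, K−S=0.7790, hold=9.8782 ⇒ V=9.8782 continue | (k=5,j=3): S=175.4116, K−S=0.0000, hold=1.5974 ⇒ V=1.5974 continue | (k=5,j=4): S=219.4965, K−S=0.0000, hold=0.0000 ⇒ V=0.0000 continue | (k=5,j=5): S=274.6609, K−S=0.0000, hold=0.0000 ⇒ V=0.0000 continue  boundary S*=112.0263
step 4: (k=4,j=0): S=100.1464, K−S=40.8136, hold=39.0979 ⇒ V=40.8136 exercise | (k=4,j=1): S=125.3154, K−S=15.6446, hold=18.6644 ⇒ V=18.6644 continue | (k=4,j=2): S=156.8100, K−S=0.0000, hold=5.4484 ⇒ V=5.4484 continue | (k=4,j=3): S=196.2199, K−S=0.0000, hold=0.7466 ⇒ V=0.7466 continue | (k=4,j=4): S=245.5343, K−S=0.0000, hold=0.0000 ⇒ V=0.0000 continue  boundary S*=100.1464
step 3: (k=3,j=0): S=112.0263, K−S=28.9337, hold=28.7897 ⇒ V=28.9337 exercise | (k=3,j=1): S=140.1810, K−S=0.7790, hold=11.5592 ⇒ V=11.5592 continue | (k=3,j=2): S=175.4116, K−S=0.0000, hold=2.9351 ⇒ V=2.9351 continue | (k=3,j=3): S=219.4965, K−S=0.0000, hold=0.3490 ⇒ V=0.3490 continue  boundary S*=112.0263
step 2: (k=2,j=0): S=125.3154, K−S=15.6446, hold=19.5393 ⇒ V=19.5393 continue | (k=2,j=1): S=156.8100, K−S=0.0000, hold=6.9302 ⇒ V=6.9302 continue | (k=2,j=2): S=196.2199, K−S=0.0000, hold=1.5535 ⇒ V=1.5535 continue  boundary S*=-
step 1: (k=1,j=0): S=140.1810, K−S=0.7790, hold=12.7393 ⇒ V=12.7393 continue | (k=1,j=1): S=175.4116, K−S=0.0000, hold=4.0476 ⇒ V=4.0476 continue  boundary S*=-
step 0: (k=0,j=0): S=156.8100, K−S=0.0000, hold=8.0608 ⇒ V=8.0608 continue  boundary S*=-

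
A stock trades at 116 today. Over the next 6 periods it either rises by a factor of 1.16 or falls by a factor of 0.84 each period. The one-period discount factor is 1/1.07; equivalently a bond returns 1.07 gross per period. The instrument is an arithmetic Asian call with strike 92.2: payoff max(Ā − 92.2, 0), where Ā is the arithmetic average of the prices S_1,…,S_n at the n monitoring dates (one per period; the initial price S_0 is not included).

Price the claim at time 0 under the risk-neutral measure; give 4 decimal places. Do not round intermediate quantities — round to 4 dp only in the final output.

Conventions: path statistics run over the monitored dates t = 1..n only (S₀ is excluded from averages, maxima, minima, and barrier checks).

Risk-neutral up-probability p* = (R−d)/(u−d) = (1.07−0.84)/(1.16−0.84) = 0.7188; the claim prices as the p*-weighted sum of path payoffs discounted by R^6.
Enumerate all 2^6 = 64 price paths (U = up ×1.16, D = down ×0.84); each path with k up-moves has probability p*^k·(1−p*)^(6−k).
DDDDDD: Ā=65.8432, payoff=0.0000, prob=0.000495
UDDDDD: Ā=90.9264, payoff=0.0000, prob=0.001265
DUDDDD: Ā=84.7397, payoff=0.0000, prob=0.001265
UUDDDD: Ā=117.0215, payoff=24.8215, prob=0.003232
DDUDDD: Ā=79.5429, payoff=0.0000, prob=0.001265
UDUDDD: Ā=109.8450, payoff=17.6450, prob=0.003232
DUUDDD: Ā=103.6583, payoff=11.4583, prob=0.003232
UUUDDD: Ā=143.1472, payoff=50.9472, prob=0.008261
DDDUDD: Ā=75.1776, payoff=0.0000, prob=0.001265
UDDUDD: Ā=103.8167, payoff=11.6167, prob=0.003232
DUDUDD: Ā=97.6300, payoff=5.4300, prob=0.003232
UUDUDD: Ā=134.8224, payoff=42.6224, prob=0.008261
DDUUDD: Ā=92.4332, payoff=0.2332, prob=0.003232
UDUUDD: Ā=127.6459, payoff=35.4459, prob=0.008261
DUUUDD: Ā=121.4592, payoff=29.2592, prob=0.008261
UUUUDD: Ā=167.7294, payoff=75.5294, prob=0.021110
DDDDUD: Ā=71.5108, payoff=0.0000, prob=0.001265
UDDDUD: Ā=98.7529, payoff=6.5529, prob=0.003232
DUDDUD: Ā=92.5663, payoff=0.3663, prob=0.003232
UUDDUD: Ā=127.8296, payoff=35.6296, prob=0.008261
DDUDUD: Ā=87.3695, payoff=0.0000, prob=0.003232
UDUDUD: Ā=120.6531, payoff=28.4531, prob=0.008261
DUUDUD: Ā=114.4664, payoff=22.2664, prob=0.008261
UUUDUD: Ā=158.0727, payoff=65.8727, prob=0.021110
DDDUUD: Ā=83.0042, payoff=0.0000, prob=0.003232
UDDUUD: Ā=114.6248, payoff=22.4248, prob=0.008261
DUDUUD: Ā=108.4381, payoff=16.2381, prob=0.008261
UUDUUD: Ā=149.7479, payoff=57.5479, prob=0.021110
DDUUUD: Ā=103.2413, payoff=11.0413, prob=0.008261
UDUUUD: Ā=142.5714, payoff=50.3714, prob=0.021110
DUUUUD: Ā=136.3847, payoff=44.1847, prob=0.021110
UUUUUD: Ā=188.3408, payoff=96.1408, prob=0.053949
DDDDDU: Ā=68.4306, payoff=0.0000, prob=0.001265
UDDDDU: Ā=94.4994, payoff=2.2994, prob=0.003232
DUDDDU: Ā=88.3127, payoff=0.0000, prob=0.003232
UUDDDU: Ā=121.9557, payoff=29.7557, prob=0.008261
DDUDDU: Ā=83.1159, payoff=0.0000, prob=0.003232
UDUDDU: Ā=114.7791, payoff=22.5791, prob=0.008261
DUUDDU: Ā=108.5925, payoff=16.3925, prob=0.008261
UUUDDU: Ā=149.9610, payoff=57.7610, prob=0.021110
DDDUDU: Ā=78.7506, payoff=0.0000, prob=0.003232
UDDUDU: Ā=108.7508, payoff=16.5508, prob=0.008261
DUDUDU: Ā=102.5642, payoff=10.3642, prob=0.008261
UUDUDU: Ā=141.6362, payoff=49.4362, prob=0.021110
DDUUDU: Ā=97.3674, payoff=5.1674, prob=0.008261
UDUUDU: Ā=134.4597, payoff=42.2597, prob=0.021110
DUUUDU: Ā=128.2730, payoff=36.0730, prob=0.021110
UUUUDU: Ā=177.1389, payoff=84.9389, prob=0.053949
DDDDUU: Ā=75.0837, payoff=0.0000, prob=0.003232
UDDDUU: Ā=103.6871, payoff=11.4871, prob=0.008261
DUDDUU: Ā=97.5004, payoff=5.3004, prob=0.008261
UUDDUU: Ā=134.6434, payoff=42.4434, prob=0.021110
DDUDUU: Ā=92.3036, payoff=0.1036, prob=0.008261
UDUDUU: Ā=127.4669, payoff=35.2669, prob=0.021110
DUUDUU: Ā=121.2802, payoff=29.0802, prob=0.021110
UUUDUU: Ā=167.4822, payoff=75.2822, prob=0.053949
DDDUUU: Ā=87.9383, payoff=0.0000, prob=0.008261
UDDUUU: Ā=121.4386, payoff=29.2386, prob=0.021110
DUDUUU: Ā=115.2519, payoff=23.0519, prob=0.021110
UUDUUU: Ā=159.1574, payoff=66.9574, prob=0.053949
DDUUUU: Ā=110.0551, payoff=17.8551, prob=0.021110
UDUUUU: Ā=151.9809, payoff=59.7809, prob=0.053949
DUUUUU: Ā=145.7942, payoff=53.5942, prob=0.053949
UUUUUU: Ā=201.3349, payoff=109.1349, prob=0.137869
Price = Σ prob·payoff / R^6 = 56.116880 / 1.500730 = 37.3930

price = 37.3930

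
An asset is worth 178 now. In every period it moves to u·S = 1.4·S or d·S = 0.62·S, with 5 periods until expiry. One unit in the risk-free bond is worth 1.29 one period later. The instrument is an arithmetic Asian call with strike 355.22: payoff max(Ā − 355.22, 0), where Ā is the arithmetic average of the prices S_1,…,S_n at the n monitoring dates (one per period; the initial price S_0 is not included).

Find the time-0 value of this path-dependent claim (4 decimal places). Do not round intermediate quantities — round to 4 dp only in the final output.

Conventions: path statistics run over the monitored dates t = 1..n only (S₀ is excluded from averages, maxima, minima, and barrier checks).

price = 26.8695

No-arbitrage gives p* = (R−d)/(u−d) = 0.8590: enumerate every path, weight its payoff by its p*-probability, and discount by R^5.
Enumerate all 2^5 = 32 price paths (U = up ×1.4, D = down ×0.62); each path with k up-moves has probability p*^k·(1−p*)^(5−k).
DDDDD: Ā=52.7629, payoff=0.0000, prob=0.000056
UDDDD: Ā=119.1421, payoff=0.0000, prob=0.000340
DUDDD: Ā=91.3741, payoff=0.0000, prob=0.000340
UUDDD: Ā=206.3286, payoff=0.0000, prob=0.002069
DDUDD: Ā=74.1579, payoff=0.0000, prob=0.000340
UDUDD: Ā=167.4534, payoff=0.0000, prob=0.002069
DUUDD: Ā=139.6854, payoff=0.0000, prob=0.002069
UUUDD: Ā=315.4186, payoff=0.0000, prob=0.012605
DDDUD: Ā=63.4839, payoff=0.0000, prob=0.000340
UDDUD: Ā=143.3508, payoff=0.0000, prob=0.002069
DUDUD: Ā=115.5828, payoff=0.0000, prob=0.002069
UUDUD: Ā=260.9933, payoff=0.0000, prob=0.012605
DDUUD: Ā=98.3666, payoff=0.0000, prob=0.002069
UDUUD: Ā=222.1181, payoff=0.0000, prob=0.012605
DUUUD: Ā=194.3501, payoff=0.0000, prob=0.012605
UUUUD: Ā=438.8552, payoff=83.6352, prob=0.076775
DDDDU: Ā=56.8660, payoff=0.0000, prob=0.000340
UDDDU: Ā=128.4071, payoff=0.0000, prob=0.002069
DUDDU: Ā=100.6391, payoff=0.0000, prob=0.002069
UUDDU: Ā=227.2497, payoff=0.0000, prob=0.012605
DDUDU: Ā=83.4230, payoff=0.0000, prob=0.002069
UDUDU: Ā=188.3745, payoff=0.0000, prob=0.012605
DUUDU: Ā=160.6065, payoff=0.0000, prob=0.012605
UUUDU: Ā=362.6598, payoff=7.4398, prob=0.076775
DDDUU: Ā=72.7490, payoff=0.0000, prob=0.002069
UDDUU: Ā=164.2718, payoff=0.0000, prob=0.012605
DUDUU: Ā=136.5038, payoff=0.0000, prob=0.012605
UUDUU: Ā=308.2345, payoff=0.0000, prob=0.076775
DDUUU: Ā=119.2877, payoff=0.0000, prob=0.012605
UDUUU: Ā=269.3593, payoff=0.0000, prob=0.076775
DUUUU: Ā=241.5913, payoff=0.0000, prob=0.076775
UUUUU: Ā=545.5287, payoff=190.3087, prob=0.467629
Price = Σ prob·payoff / R^5 = 95.986041 / 3.572305 = 26.8695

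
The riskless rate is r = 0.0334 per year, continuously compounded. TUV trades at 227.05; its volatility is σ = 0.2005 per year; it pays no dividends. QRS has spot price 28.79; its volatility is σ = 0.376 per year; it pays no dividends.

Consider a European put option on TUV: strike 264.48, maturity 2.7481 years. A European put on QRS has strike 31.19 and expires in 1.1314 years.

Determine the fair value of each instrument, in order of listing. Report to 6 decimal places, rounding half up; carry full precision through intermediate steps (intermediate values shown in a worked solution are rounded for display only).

[TUV put K=264.48]
σ√T = 0.2005·√2.7481 = 0.332377
d₁ = (ln(S/K) + (r+σ²/2)T) / (σ√T) = (ln(227.05/264.48) + (0.0334+0.2005²/2)·2.7481) / 0.332377 = (-0.152595 + 0.147024) / 0.332377 = -0.016763
d₂ = d₁ − σ√T = -0.016763 − 0.332377 = -0.349140
e^{−rT} = 0.912300
N(−d₁) = 0.506687,  N(−d₂) = 0.636508
price = K·e^{−rT}·N(−d₂) − S·N(−d₁) = 153.579844 − 115.043333 = 38.536511
[QRS put K=31.19]
σ√T = 0.376·√1.1314 = 0.399941
d₁ = (ln(S/K) + (r+σ²/2)T) / (σ√T) = (ln(28.79/31.19) + (0.0334+0.376²/2)·1.1314) / 0.399941 = (-0.080069 + 0.117765) / 0.399941 = 0.094253
d₂ = d₁ − σ√T = 0.094253 − 0.399941 = -0.305688
e^{−rT} = 0.962916
N(−d₁) = 0.462454,  N(−d₂) = 0.620079
price = K·e^{−rT}·N(−d₂) − S·N(−d₁) = 18.623050 − 13.314051 = 5.309000

price(TUV put K=264.48) = 38.536511
price(QRS put K=31.19) = 5.309000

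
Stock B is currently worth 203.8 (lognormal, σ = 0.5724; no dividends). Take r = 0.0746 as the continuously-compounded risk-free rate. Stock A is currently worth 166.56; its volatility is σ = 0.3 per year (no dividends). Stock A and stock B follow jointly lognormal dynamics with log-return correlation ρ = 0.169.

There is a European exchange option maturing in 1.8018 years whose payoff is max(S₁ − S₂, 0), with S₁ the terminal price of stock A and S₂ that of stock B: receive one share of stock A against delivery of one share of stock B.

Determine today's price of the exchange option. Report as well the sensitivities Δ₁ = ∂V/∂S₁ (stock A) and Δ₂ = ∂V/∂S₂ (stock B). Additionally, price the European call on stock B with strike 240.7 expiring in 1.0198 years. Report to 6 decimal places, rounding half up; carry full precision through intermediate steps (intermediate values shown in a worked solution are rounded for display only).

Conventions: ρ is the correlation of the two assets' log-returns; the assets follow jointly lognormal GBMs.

exchange price = 40.985590
Δ1 = 0.560323
Δ2 = -0.256829
price(stock B call K=240.7) = 39.483046

σ_eff = √(σ₁² + σ₂² − 2ρσ₁σ₂) = √(0.3² + 0.5724² − 2·0.169·0.3·0.5724) = 0.599667
d₁ = (ln(S₁/S₂) + (q₂ − q₁ + σ_eff²/2)T) / (σ_eff√T) = (ln(166.56/203.8) + (0.0 − 0.0 + 0.179800)·1.8018) / 0.804940 = 0.151788
d₂ = d₁ − σ_eff√T = 0.151788 − 0.804940 = -0.653151
N(d₁) = 0.560323,  N(d₂) = 0.256829
V = S₁·e^{−q₁T}·N(d₁) − S₂·e^{−q₂T}·N(d₂) = 93.327410 − 52.341820 = 40.985590
Δ₁ = e^{−q₁T}·N(d₁) = 0.560323;  Δ₂ = −e^{−q₂T}·N(d₂) = -0.256829
[vanilla: stock B call K=240.7]
σ√T = 0.5724·√1.0198 = 0.578039
d₁ = (ln(S/K) + (r+σ²/2)T) / (σ√T) = (ln(203.8/240.7) + (0.0746+0.5724²/2)·1.0198) / 0.578039 = (-0.166412 + 0.243142) / 0.578039 = 0.132741
d₂ = d₁ − σ√T = 0.132741 − 0.578039 = -0.445298
e^{−rT} = 0.926745
N(d₁) = 0.552801,  N(d₂) = 0.328052
price = S·N(d₁) − K·e^{−rT}·N(d₂) = 112.660810 − 73.177764 = 39.483046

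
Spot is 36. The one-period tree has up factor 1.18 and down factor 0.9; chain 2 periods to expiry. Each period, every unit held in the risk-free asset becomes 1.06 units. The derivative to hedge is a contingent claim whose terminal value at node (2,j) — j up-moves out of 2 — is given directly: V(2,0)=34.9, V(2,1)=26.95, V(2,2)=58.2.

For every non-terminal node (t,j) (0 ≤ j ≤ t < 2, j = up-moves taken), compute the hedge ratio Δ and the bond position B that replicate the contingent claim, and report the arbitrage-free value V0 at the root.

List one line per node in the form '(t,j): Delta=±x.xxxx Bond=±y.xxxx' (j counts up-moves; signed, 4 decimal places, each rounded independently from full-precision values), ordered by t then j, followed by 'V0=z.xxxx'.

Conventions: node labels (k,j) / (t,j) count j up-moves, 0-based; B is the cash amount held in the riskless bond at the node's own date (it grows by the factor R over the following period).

(0,0): Delta=1.3524 Bond=-14.3194
(1,0): Delta=-0.8763 Bond=57.0317
(1,1): Delta=2.6273 Bond=-69.3363
V0=34.3666

Arbitrage-free pricing uses the up-move probability p* = (R−d)/(u−d) = 0.5714, discounting each step at R = 1.06.
At maturity the claim pays: V(2,0)=34.9000, V(2,1)=26.9500, V(2,2)=58.2000
  t=1,j=0: stock 32.4000 → up 38.2320 (V=26.9500), down 29.1600 (V=34.9000). Price 28.6388; hedge Δ=-0.8763, bond B=57.0317.
  t=1,j=1: stock 42.4800 → up 50.1264 (V=58.2000), down 38.2320 (V=26.9500). Price 42.2709; hedge Δ=2.6273, bond B=-69.3363.
  t=0,j=0: stock 36.0000 → up 42.4800 (V=42.2709), down 32.4000 (V=28.6388). Price 34.3666; hedge Δ=1.3524, bond B=-14.3194.
As a check, the time-0 holding Δ(0,0)·S0 + B(0,0) comes to 34.3666 — exactly V0.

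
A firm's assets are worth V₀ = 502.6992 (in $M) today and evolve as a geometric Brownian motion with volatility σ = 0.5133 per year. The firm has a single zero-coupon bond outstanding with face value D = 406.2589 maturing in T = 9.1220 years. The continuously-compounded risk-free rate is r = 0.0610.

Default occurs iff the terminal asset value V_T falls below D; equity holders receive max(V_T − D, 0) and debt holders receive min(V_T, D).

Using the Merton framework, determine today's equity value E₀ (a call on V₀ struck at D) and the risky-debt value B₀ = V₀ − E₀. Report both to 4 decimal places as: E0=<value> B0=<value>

With assets at 502.6992 and a single debt payment of 406.2589 at 9.1220 years:
d₁ = [ln(V₀/D) + (r + σ²/2)T] / (σ√T)
   = [ln(502.6992/406.2589) + (0.0610 + 0.5·0.5133²)·9.1220] / (0.5133·√9.1220)
   = [0.213001 + 1.758160] / 1.550302 = 1.271469
d₂ = d₁ − σ√T = 1.271469 − 1.550302 = -0.278833
N(d₁) = 0.898219,  N(d₂) = 0.390187,  e^(−rT) = 0.573245
E₀ = V₀·N(d₁) − D·e^(−rT)·N(d₂)
   = 502.6992·0.898219 − 406.2589·0.573245·0.390187 = 360.665074
B₀ = V₀ − E₀ = 502.6992 − 360.665074 = 142.034126

E0=360.6651 B0=142.0341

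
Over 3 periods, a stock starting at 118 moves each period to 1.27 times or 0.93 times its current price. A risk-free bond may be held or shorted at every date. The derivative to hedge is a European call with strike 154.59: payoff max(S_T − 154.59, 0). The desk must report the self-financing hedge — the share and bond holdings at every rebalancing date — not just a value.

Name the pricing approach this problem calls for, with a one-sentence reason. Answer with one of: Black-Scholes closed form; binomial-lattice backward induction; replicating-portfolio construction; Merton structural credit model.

Key observation: a price alone would not answer the question — the per-node share/bond construction on the spot-118, 1.27/0.93 tree is required, and only the replicating-portfolio method yields it.

framework: replicating-portfolio construction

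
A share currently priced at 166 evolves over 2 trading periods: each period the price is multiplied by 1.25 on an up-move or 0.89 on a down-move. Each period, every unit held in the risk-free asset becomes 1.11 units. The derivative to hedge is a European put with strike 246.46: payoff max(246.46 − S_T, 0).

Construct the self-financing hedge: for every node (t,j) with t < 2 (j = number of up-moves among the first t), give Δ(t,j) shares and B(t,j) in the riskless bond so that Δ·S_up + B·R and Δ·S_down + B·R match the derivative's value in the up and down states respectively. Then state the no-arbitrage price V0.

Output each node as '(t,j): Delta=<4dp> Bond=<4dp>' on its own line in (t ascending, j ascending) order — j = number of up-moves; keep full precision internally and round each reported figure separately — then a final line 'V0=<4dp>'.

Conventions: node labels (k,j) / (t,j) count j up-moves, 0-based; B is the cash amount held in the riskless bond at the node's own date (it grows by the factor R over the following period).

(0,0): Delta=-0.8810 Bond=184.1961
(1,0): Delta=-1.0000 Bond=222.0360
(1,1): Delta=-0.8271 Bond=193.2714
V0=37.9471

Under the risk-neutral measure, an up-move has probability p* = (R−d)/(u−d) = 0.6111 and values discount at R = 1.11.
Terminal payoffs: V(2,0)=114.9714, V(2,1)=61.7850, V(2,2)=0.0000
(1,0): S=147.7400. Δ = (V_up−V_dn)/(S_up−S_dn) = (61.7850−114.9714)/(184.6750−131.4886) = -1.0000. V = [p*·61.7850 + (1−p*)·114.9714]/1.11 = 74.2960. B = V − Δ·S = 222.0360.
(1,1): S=207.5000. Δ = (V_up−V_dn)/(S_up−S_dn) = (0.0000−61.7850)/(259.3750−184.6750) = -0.8271. V = [p*·0.0000 + (1−p*)·61.7850]/1.11 = 21.6464. B = V − Δ·S = 193.2714.
(0,0): S=166.0000. Δ = (V_up−V_dn)/(S_up−S_dn) = (21.6464−74.2960)/(207.5000−147.7400) = -0.8810. V = [p*·21.6464 + (1−p*)·74.2960]/1.11 = 37.9471. B = V − Δ·S = 184.1961.
Verification: the root portfolio costs Δ(0,0)·S0 + B(0,0) = 37.9471, matching V0.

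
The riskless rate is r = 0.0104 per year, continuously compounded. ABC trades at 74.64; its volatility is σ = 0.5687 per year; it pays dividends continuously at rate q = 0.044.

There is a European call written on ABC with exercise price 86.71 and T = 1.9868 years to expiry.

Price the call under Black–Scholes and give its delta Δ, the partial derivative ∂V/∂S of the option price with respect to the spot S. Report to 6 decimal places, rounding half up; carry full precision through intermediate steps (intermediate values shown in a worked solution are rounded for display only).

price = 16.420951
Δ = 0.505727

σ√T = 0.5687·√1.9868 = 0.801605
d₁ = (ln(S/K) + (r−q+σ²/2)T) / (σ√T) = (ln(74.64/86.71) + (0.0104−0.044+0.5687²/2)·1.9868) / 0.801605 = (-0.149893 + 0.254529) / 0.801605 = 0.130533
d₂ = d₁ − σ√T = 0.130533 − 0.801605 = -0.671072
e^{−rT} = 0.979549
e^{−qT} = 0.916293
N(d₁) = 0.551928,  N(d₂) = 0.251087
Call price V = S·e^{−qT}·N(d₁) − K·e^{−rT}·N(d₂) = 37.747494 − 21.326543 = 16.420951
Δ = e^{−qT}·N(d₁) = 0.505727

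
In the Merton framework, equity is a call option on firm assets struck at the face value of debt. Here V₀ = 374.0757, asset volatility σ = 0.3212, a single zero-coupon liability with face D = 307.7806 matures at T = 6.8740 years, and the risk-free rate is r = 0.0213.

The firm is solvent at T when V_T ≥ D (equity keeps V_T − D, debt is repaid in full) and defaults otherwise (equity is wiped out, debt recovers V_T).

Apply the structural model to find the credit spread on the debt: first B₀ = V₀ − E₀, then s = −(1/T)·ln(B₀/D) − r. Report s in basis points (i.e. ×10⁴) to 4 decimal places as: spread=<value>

With assets at 374.0757 and a single debt payment of 307.7806 at 6.8740 years:
d₁ = [ln(V₀/D) + (r + σ²/2)T] / (σ√T)
   = [ln(374.0757/307.7806) + (0.0213 + 0.5·0.3212²)·6.8740] / (0.3212·√6.8740)
   = [0.195071 + 0.501010] / 0.842132 = 0.826569
d₂ = d₁ − σ√T = 0.826569 − 0.842132 = -0.015563
N(d₁) = 0.795759,  N(d₂) = 0.493791,  e^(−rT) = 0.863798
E₀ = V₀·N(d₁) − D·e^(−rT)·N(d₂)
   = 374.0757·0.795759 − 307.7806·0.863798·0.493791 = 166.394684
B₀ = V₀ − E₀ = 374.0757 − 166.394684 = 207.681016
spread = −(1/T)·ln(B₀/D) − r = −(1/6.8740)·ln(207.681016/307.7806) − 0.0213 = 0.03592780
in basis points: 0.03592780 × 10⁴ = 359.2780 bp

spread=359.2780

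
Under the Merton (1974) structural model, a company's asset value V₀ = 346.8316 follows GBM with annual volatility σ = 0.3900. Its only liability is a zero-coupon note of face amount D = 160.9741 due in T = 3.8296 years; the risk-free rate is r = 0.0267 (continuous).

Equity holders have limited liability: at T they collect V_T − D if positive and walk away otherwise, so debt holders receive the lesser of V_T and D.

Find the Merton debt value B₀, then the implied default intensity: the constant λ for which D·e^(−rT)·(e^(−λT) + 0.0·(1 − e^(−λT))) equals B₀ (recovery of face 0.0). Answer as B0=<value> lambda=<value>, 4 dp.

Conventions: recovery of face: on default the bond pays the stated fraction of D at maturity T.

B0=134.9751 lambda=0.0193

Work the structural quantities from V₀ = 346.8316 against face 160.9741:
d₁ = [ln(V₀/D) + (r + σ²/2)T] / (σ√T)
   = [ln(346.8316/160.9741) + (0.0267 + 0.5·0.3900²)·3.8296] / (0.3900·√3.8296)
   = [0.767596 + 0.393491] / 0.763205 = 1.521330
d₂ = d₁ − σ√T = 1.521330 − 0.763205 = 0.758125
N(d₁) = 0.935912,  N(d₂) = 0.775812,  e^(−rT) = 0.902804
E₀ = V₀·N(d₁) − D·e^(−rT)·N(d₂)
   = 346.8316·0.935912 − 160.9741·0.902804·0.775812 = 211.856499
B₀ = V₀ − E₀ = 346.8316 − 211.856499 = 134.975101
e^(−λT) = (B₀·e^(rT)/D − 0)/(1 − 0) = (134.9751·1.107661/160.9741 − 0)/1 = 0.92876192
λ = −ln(0.92876192)/3.8296 = 0.019298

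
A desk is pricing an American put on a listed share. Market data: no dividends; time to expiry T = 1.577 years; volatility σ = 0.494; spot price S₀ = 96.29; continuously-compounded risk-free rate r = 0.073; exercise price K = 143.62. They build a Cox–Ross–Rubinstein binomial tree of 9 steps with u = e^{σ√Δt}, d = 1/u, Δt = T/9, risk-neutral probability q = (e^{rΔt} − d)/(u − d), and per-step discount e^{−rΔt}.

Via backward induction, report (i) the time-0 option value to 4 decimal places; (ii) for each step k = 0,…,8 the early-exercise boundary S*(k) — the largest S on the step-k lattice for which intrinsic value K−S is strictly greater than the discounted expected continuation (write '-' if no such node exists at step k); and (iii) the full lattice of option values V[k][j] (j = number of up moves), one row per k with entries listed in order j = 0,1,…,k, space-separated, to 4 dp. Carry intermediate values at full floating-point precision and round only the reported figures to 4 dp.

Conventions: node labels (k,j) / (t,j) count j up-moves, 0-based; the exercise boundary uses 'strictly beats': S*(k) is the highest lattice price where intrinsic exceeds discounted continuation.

price = 51.6212
boundary = - 78.3024 63.6750 78.3024 63.6750 78.3024 63.6750 78.3024 96.2900
tree:
51.6212
65.3176 38.1335
79.9450 50.6667 25.5469
91.8399 65.3176 36.1169 14.7543
101.5128 79.9450 49.4604 22.5961 6.6345
109.3787 91.8399 65.3176 33.5681 11.2876 1.7595
115.7752 101.5128 79.9450 47.9894 18.8084 3.4233 0.0000
120.9768 109.3787 91.8399 65.3176 30.4601 6.6602 0.0000 0.0000
125.2067 115.7752 101.5128 79.9450 47.3300 12.9578 0.0000 0.0000 0.0000
128.6464 120.9768 109.3787 91.8399 65.3176 25.2103 0.0000 0.0000 0.0000 0.0000

Δt=0.17522, u=1.22972, d=0.81319, q=0.47939, disc=e^(-rΔt)=0.98729
k=9 terminal: V=max(K-S,0) → 128.6464 120.9768 109.3787 91.8399 65.3176 25.2103 0.0000 0.0000 0.0000 0.0000
k=8: j=0 S=18.4133 intr=125.2067 cont=123.3813 V=125.2067[EX]; j=1 S=27.8448 intr=115.7752 cont=113.9498 V=115.7752[EX]; j=2 S=42.1072 intr=101.5128 cont=99.6874 V=101.5128[EX]; j=3 S=63.6750 intr=79.9450 cont=78.1196 V=79.9450[EX]; j=4 S=96.2900 intr=47.3300 cont=45.5046 V=47.3300[EX]; j=5 S=145.6107 intr=0.0000 cont=12.9578 V=12.9578[hold]; j=6 S=220.1941 intr=0.0000 cont=0.0000 V=0.0000[hold]; j=7 S=332.9797 intr=0.0000 cont=0.0000 V=0.0000[hold]; j=8 S=503.5354 intr=0.0000 cont=0.0000 V=0.0000[hold]  S*(8)=96.2900
k=7: j=0 S=22.6432 intr=120.9768 cont=119.1514 V=120.9768[EX]; j=1 S=34.2413 intr=109.3787 cont=107.5533 V=109.3787[EX]; j=2 S=51.7801 intr=91.8399 cont=90.0145 V=91.8399[EX]; j=3 S=78.3024 intr=65.3176 cont=63.4922 V=65.3176[EX]; j=4 S=118.4097 intr=25.2103 cont=30.4601 V=30.4601[hold]; j=5 S=179.0604 intr=0.0000 cont=6.6602 V=6.6602[hold]; j=6 S=270.7770 intr=0.0000 cont=0.0000 V=0.0000[hold]; j=7 S=409.4717 intr=0.0000 cont=0.0000 V=0.0000[hold]  S*(7)=78.3024
k=6: j=0 S=27.8448 intr=115.7752 cont=113.9498 V=115.7752[EX]; j=1 S=42.1072 intr=101.5128 cont=99.6874 V=101.5128[EX]; j=2 S=63.6750 intr=79.9450 cont=78.1196 V=79.9450[EX]; j=3 S=96.2900 intr=47.3300 cont=47.9894 V=47.9894[hold]; j=4 S=145.6107 intr=0.0000 cont=18.8084 V=18.8084[hold]; j=5 S=220.1941 intr=0.0000 cont=3.4233 V=3.4233[hold]; j=6 S=332.9797 intr=0.0000 cont=0.0000 V=0.0000[hold]  S*(6)=63.6750
k=5: j=0 S=34.2413 intr=109.3787 cont=107.5533 V=109.3787[EX]; j=1 S=51.7801 intr=91.8399 cont=90.0145 V=91.8399[EX]; j=2 S=78.3024 intr=65.3176 cont=63.8043 V=65.3176[EX]; j=3 S=118.4097 intr=25.2103 cont=33.5681 V=33.5681[hold]; j=4 S=179.0604 intr=0.0000 cont=11.2876 V=11.2876[hold]; j=5 S=270.7770 intr=0.0000 cont=1.7595 V=1.7595[hold]  S*(5)=78.3024
k=4: j=0 S=42.1072 intr=101.5128 cont=99.6874 V=101.5128[EX]; j=1 S=63.6750 intr=79.9450 cont=78.1196 V=79.9450[EX]; j=2 S=96.2900 intr=47.3300 cont=49.4604 V=49.4604[hold]; j=3 S=145.6107 intr=0.0000 cont=22.5961 V=22.5961[hold]; j=4 S=220.1941 intr=0.0000 cont=6.6345 V=6.6345[hold]  S*(4)=63.6750
k=3: j=0 S=51.7801 intr=91.8399 cont=90.0145 V=91.8399[EX]; j=1 S=78.3024 intr=65.3176 cont=64.5005 V=65.3176[EX]; j=2 S=118.4097 intr=25.2103 cont=36.1169 V=36.1169[hold]; j=3 S=179.0604 intr=0.0000 cont=14.7543 V=14.7543[hold]  S*(3)=78.3024
k=2: j=0 S=63.6750 intr=79.9450 cont=78.1196 V=79.9450[EX]; j=1 S=96.2900 intr=47.3300 cont=50.6667 V=50.6667[hold]; j=2 S=145.6107 intr=0.0000 cont=25.5469 V=25.5469[hold]  S*(2)=63.6750
k=1: j=0 S=78.3024 intr=65.3176 cont=65.0715 V=65.3176[EX]; j=1 S=118.4097 intr=25.2103 cont=38.1335 V=38.1335[hold]  S*(1)=78.3024
k=0: j=0 S=96.2900 intr=47.3300 cont=51.6212 V=51.6212[hold]  S*(0)=-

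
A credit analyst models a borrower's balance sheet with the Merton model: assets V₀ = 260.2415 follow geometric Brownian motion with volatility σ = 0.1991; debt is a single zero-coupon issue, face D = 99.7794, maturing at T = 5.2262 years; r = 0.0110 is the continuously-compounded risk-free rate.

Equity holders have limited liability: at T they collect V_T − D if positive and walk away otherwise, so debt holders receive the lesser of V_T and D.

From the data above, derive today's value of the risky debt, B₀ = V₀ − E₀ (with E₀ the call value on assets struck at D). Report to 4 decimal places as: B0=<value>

Work the structural quantities from V₀ = 260.2415 against face 99.7794:
d₁ = [ln(V₀/D) + (r + σ²/2)T] / (σ√T)
   = [ln(260.2415/99.7794) + (0.0110 + 0.5·0.1991²)·5.2262] / (0.1991·√5.2262)
   = [0.958648 + 0.161074] / 0.455160 = 2.460061
d₂ = d₁ − σ√T = 2.460061 − 0.455160 = 2.004901
N(d₁) = 0.993054,  N(d₂) = 0.977513,  e^(−rT) = 0.944133
E₀ = V₀·N(d₁) − D·e^(−rT)·N(d₂)
   = 260.2415·0.993054 − 99.7794·0.944133·0.977513 = 166.347293
B₀ = V₀ − E₀ = 260.2415 − 166.347293 = 93.894207

B0=93.8942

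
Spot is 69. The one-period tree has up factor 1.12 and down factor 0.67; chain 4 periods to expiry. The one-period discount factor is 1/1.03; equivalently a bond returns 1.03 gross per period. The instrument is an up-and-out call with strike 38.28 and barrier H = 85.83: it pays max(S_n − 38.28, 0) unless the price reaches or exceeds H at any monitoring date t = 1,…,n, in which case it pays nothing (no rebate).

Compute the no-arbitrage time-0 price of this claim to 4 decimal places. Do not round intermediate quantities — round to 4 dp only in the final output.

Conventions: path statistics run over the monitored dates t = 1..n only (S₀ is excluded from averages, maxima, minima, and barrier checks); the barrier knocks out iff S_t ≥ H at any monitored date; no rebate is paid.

Under the martingale measure an up-move has probability p* = 0.8000; value the claim as the probability-weighted average of per-path payoffs, discounted 4 periods at R = 1.03.
Enumerate all 2^4 = 16 price paths (U = up ×1.12, D = down ×0.67); each path with k up-moves has probability p*^k·(1−p*)^(4−k).
DDDD: M=46.2300, payoff=0.0000, prob=0.001600
UDDD: M=77.2800, payoff=0.0000, prob=0.006400
DUDD: M=51.7776, payoff=0.0000, prob=0.006400
UUDD: M=86.5536, payoff=0.0000, prob=0.025600
DDUD: M=46.2300, payoff=0.0000, prob=0.006400
UDUD: M=77.2800, payoff=0.5739, prob=0.025600
DUUD: M=57.9909, payoff=0.5739, prob=0.025600
UUUD: M=96.9400, payoff=0.0000, prob=0.102400
DDDU: M=46.2300, payoff=0.0000, prob=0.006400
UDDU: M=77.2800, payoff=0.5739, prob=0.025600
DUDU: M=51.7776, payoff=0.5739, prob=0.025600
UUDU: M=86.5536, payoff=0.0000, prob=0.102400
DDUU: M=46.2300, payoff=0.5739, prob=0.025600
UDUU: M=77.2800, payoff=26.6698, prob=0.102400
DUUU: M=64.9498, payoff=26.6698, prob=0.102400
UUUU: M=108.5728, payoff=0.0000, prob=0.409600
Price = Σ prob·payoff / R^4 = 5.535440 / 1.125509 = 4.9182

price = 4.9182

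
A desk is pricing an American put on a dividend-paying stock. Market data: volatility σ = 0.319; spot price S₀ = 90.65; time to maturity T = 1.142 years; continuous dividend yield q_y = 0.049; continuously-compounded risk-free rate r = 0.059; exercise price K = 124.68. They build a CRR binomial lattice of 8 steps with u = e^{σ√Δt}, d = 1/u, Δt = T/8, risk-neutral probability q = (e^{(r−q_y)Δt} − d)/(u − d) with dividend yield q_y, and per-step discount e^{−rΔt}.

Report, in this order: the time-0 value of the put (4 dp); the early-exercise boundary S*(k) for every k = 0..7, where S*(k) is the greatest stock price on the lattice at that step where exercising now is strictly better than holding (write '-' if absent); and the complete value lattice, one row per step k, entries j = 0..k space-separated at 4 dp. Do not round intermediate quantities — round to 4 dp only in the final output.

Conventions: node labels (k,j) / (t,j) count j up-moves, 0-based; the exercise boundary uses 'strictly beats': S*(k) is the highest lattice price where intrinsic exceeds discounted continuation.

Δt=0.14275, u=1.12809, d=0.88645, q=0.47582, disc=e^(-rΔt)=0.99161
k=8 terminal: V=max(K-S,0) → 90.1164 80.6948 68.7051 53.4471 34.0300 9.3201 0.0000 0.0000 0.0000
k=7: j=0 S=38.9909 intr=85.6891 cont=84.9152 V=85.6891[EX]; j=1 S=49.6192 intr=75.0608 cont=74.3609 V=75.0608[EX]; j=2 S=63.1447 intr=61.5353 cont=60.9297 V=61.5353[EX]; j=3 S=80.3571 intr=44.3229 cont=43.8373 V=44.3229[EX]; j=4 S=102.2613 intr=22.4187 cont=22.0858 V=22.4187[EX]; j=5 S=130.1363 intr=0.0000 cont=4.8445 V=4.8445[hold]; j=6 S=165.6096 intr=0.0000 cont=0.0000 V=0.0000[hold]; j=7 S=210.7524 intr=0.0000 cont=0.0000 V=0.0000[hold]  S*(7)=102.2613
k=6: j=0 S=43.9852 intr=80.6948 cont=79.9557 V=80.6948[EX]; j=1 S=55.9749 intr=68.7051 cont=68.0495 V=68.7051[EX]; j=2 S=71.2329 intr=53.4471 cont=52.8979 V=53.4471[EX]; j=3 S=90.6500 intr=34.0300 cont=33.6162 V=34.0300[EX]; j=4 S=115.3599 intr=9.3201 cont=13.9387 V=13.9387[hold]; j=5 S=146.8054 intr=0.0000 cont=2.5181 V=2.5181[hold]; j=6 S=186.8224 intr=0.0000 cont=0.0000 V=0.0000[hold]  S*(6)=90.6500
k=5: j=0 S=49.6192 intr=75.0608 cont=74.3609 V=75.0608[EX]; j=1 S=63.1447 intr=61.5353 cont=60.9297 V=61.5353[EX]; j=2 S=80.3571 intr=44.3229 cont=43.8373 V=44.3229[EX]; j=3 S=102.2613 intr=22.4187 cont=24.2650 V=24.2650[hold]; j=4 S=130.1363 intr=0.0000 cont=8.4332 V=8.4332[hold]; j=5 S=165.6096 intr=0.0000 cont=1.3089 V=1.3089[hold]  S*(5)=80.3571
k=4: j=0 S=55.9749 intr=68.7051 cont=68.0495 V=68.7051[EX]; j=1 S=71.2329 intr=53.4471 cont=52.8979 V=53.4471[EX]; j=2 S=90.6500 intr=34.0300 cont=34.4873 V=34.4873[hold]; j=3 S=115.3599 intr=9.3201 cont=16.5916 V=16.5916[hold]; j=4 S=146.8054 intr=0.0000 cont=5.0010 V=5.0010[hold]  S*(4)=71.2329
k=3: j=0 S=63.1447 intr=61.5353 cont=60.9297 V=61.5353[EX]; j=1 S=80.3571 intr=44.3229 cont=44.0531 V=44.3229[EX]; j=2 S=102.2613 intr=22.4187 cont=25.7544 V=25.7544[hold]; j=3 S=130.1363 intr=0.0000 cont=10.9837 V=10.9837[hold]  S*(3)=80.3571
k=2: j=0 S=71.2329 intr=53.4471 cont=52.8979 V=53.4471[EX]; j=1 S=90.6500 intr=34.0300 cont=35.1901 V=35.1901[hold]; j=2 S=115.3599 intr=9.3201 cont=18.5692 V=18.5692[hold]  S*(2)=71.2329
k=1: j=0 S=80.3571 intr=44.3229 cont=44.3847 V=44.3847[hold]; j=1 S=102.2613 intr=22.4187 cont=27.0528 V=27.0528[hold]  S*(1)=-
k=0: j=0 S=90.6500 intr=34.0300 cont=35.8348 V=35.8348[hold]  S*(0)=-

price = 35.8348
boundary = - - 71.2329 80.3571 71.2329 80.3571 90.6500 102.2613
tree:
35.8348
44.3847 27.0528
53.4471 35.1901 18.5692
61.5353 44.3229 25.7544 10.9837
68.7051 53.4471 34.4873 16.5916 5.0010
75.0608 61.5353 44.3229 24.2650 8.4332 1.3089
80.6948 68.7051 53.4471 34.0300 13.9387 2.5181 0.0000
85.6891 75.0608 61.5353 44.3229 22.4187 4.8445 0.0000 0.0000
90.1164 80.6948 68.7051 53.4471 34.0300 9.3201 0.0000 0.0000 0.0000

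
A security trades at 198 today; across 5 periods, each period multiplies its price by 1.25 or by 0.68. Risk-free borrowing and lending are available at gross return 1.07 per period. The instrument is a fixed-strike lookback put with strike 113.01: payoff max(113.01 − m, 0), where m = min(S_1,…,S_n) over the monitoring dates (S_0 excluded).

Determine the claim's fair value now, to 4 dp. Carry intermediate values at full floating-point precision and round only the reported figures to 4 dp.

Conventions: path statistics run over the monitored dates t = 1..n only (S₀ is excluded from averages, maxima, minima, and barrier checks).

price = 4.8816

With p* = (R−d)/(u−d) = 0.6842, sum probability × payoff across the paths and divide by R^5.
Enumerate all 2^5 = 32 price paths (U = up ×1.25, D = down ×0.68); each path with k up-moves has probability p*^k·(1−p*)^(5−k).
DDDDD: m=28.7879, payoff=84.2221, prob=0.003140
UDDDD: m=52.9189, payoff=60.0911, prob=0.006804
DUDDD: m=52.9189, payoff=60.0911, prob=0.006804
UUDDD: m=97.2774, payoff=15.7326, prob=0.014743
DDUDD: m=52.9189, payoff=60.0911, prob=0.006804
UDUDD: m=97.2774, payoff=15.7326, prob=0.014743
DUUDD: m=97.2774, payoff=15.7326, prob=0.014743
UUUDD: m=178.8187, payoff=0.0000, prob=0.031942
DDDUD: m=52.9189, payoff=60.0911, prob=0.006804
UDDUD: m=97.2774, payoff=15.7326, prob=0.014743
DUDUD: m=97.2774, payoff=15.7326, prob=0.014743
UUDUD: m=178.8187, payoff=0.0000, prob=0.031942
DDUUD: m=91.5552, payoff=21.4548, prob=0.014743
UDUUD: m=168.3000, payoff=0.0000, prob=0.031942
DUUUD: m=134.6400, payoff=0.0000, prob=0.031942
UUUUD: m=247.5000, payoff=0.0000, prob=0.069208
DDDDU: m=42.3351, payoff=70.6749, prob=0.006804
UDDDU: m=77.8219, payoff=35.1881, prob=0.014743
DUDDU: m=77.8219, payoff=35.1881, prob=0.014743
UUDDU: m=143.0550, payoff=0.0000, prob=0.031942
DDUDU: m=77.8219, payoff=35.1881, prob=0.014743
UDUDU: m=143.0550, payoff=0.0000, prob=0.031942
DUUDU: m=134.6400, payoff=0.0000, prob=0.031942
UUUDU: m=247.5000, payoff=0.0000, prob=0.069208
DDDUU: m=62.2575, payoff=50.7525, prob=0.014743
UDDUU: m=114.4440, payoff=0.0000, prob=0.031942
DUDUU: m=114.4440, payoff=0.0000, prob=0.031942
UUDUU: m=210.3750, payoff=0.0000, prob=0.069208
DDUUU: m=91.5552, payoff=21.4548, prob=0.031942
UDUUU: m=168.3000, payoff=0.0000, prob=0.069208
DUUUU: m=134.6400, payoff=0.0000, prob=0.069208
UUUUU: m=247.5000, payoff=0.0000, prob=0.149951
Price = Σ prob·payoff / R^5 = 6.846693 / 1.402552 = 4.8816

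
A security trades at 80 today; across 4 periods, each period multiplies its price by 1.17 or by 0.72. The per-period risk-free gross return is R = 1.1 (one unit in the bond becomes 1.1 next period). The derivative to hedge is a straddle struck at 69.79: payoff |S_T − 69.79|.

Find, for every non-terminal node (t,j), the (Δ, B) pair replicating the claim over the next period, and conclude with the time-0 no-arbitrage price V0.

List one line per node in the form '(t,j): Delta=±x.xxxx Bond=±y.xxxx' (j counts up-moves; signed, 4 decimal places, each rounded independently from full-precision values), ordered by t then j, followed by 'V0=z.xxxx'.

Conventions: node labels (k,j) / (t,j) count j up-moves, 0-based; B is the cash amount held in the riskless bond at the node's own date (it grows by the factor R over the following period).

Arbitrage-free pricing uses the up-move probability p* = (R−d)/(u−d) = 0.8444, discounting each step at R = 1.1.
At maturity the claim pays: V(4,0)=48.2909, V(4,1)=34.8540, V(4,2)=13.0190, V(4,3)=22.4629, V(4,4)=80.1210
Node (3,0) S=29.8598: V=(p*·34.8540+(1−p*)·48.2909)/1.1=33.5856; Δ=(34.8540−48.2909)/(34.9360−21.4991)=-1.0000; B=V−Δ·S=63.4455
Node (3,1) S=48.5222: V=(p*·13.0190+(1−p*)·34.8540)/1.1=14.9232; Δ=(13.0190−34.8540)/(56.7710−34.9360)=-1.0000; B=V−Δ·S=63.4455
Node (3,2) S=78.8486: V=(p*·22.4629+(1−p*)·13.0190)/1.1=19.0853; Δ=(22.4629−13.0190)/(92.2529−56.7710)=0.2662; B=V−Δ·S=-1.9012
Node (3,3) S=128.1290: V=(p*·80.1210+(1−p*)·22.4629)/1.1=64.6836; Δ=(80.1210−22.4629)/(149.9110−92.2529)=1.0000; B=V−Δ·S=-63.4455
Node (2,0) S=41.4720: V=(p*·14.9232+(1−p*)·33.5856)/1.1=16.2057; Δ=(14.9232−33.5856)/(48.5222−29.8598)=-1.0000; B=V−Δ·S=57.6777
Node (2,1) S=67.3920: V=(p*·19.0853+(1−p*)·14.9232)/1.1=16.7617; Δ=(19.0853−14.9232)/(78.8486−48.5222)=0.1372; B=V−Δ·S=7.5126
Node (2,2) S=109.5120: V=(p*·64.6836+(1−p*)·19.0853)/1.1=52.3550; Δ=(64.6836−19.0853)/(128.1290−78.8486)=0.9253; B=V−Δ·S=-48.9745
Node (1,0) S=57.6000: V=(p*·16.7617+(1−p*)·16.2057)/1.1=15.1593; Δ=(16.7617−16.2057)/(67.3920−41.4720)=0.0215; B=V−Δ·S=13.9237
Node (1,1) S=93.6000: V=(p*·52.3550+(1−p*)·16.7617)/1.1=42.5621; Δ=(52.3550−16.7617)/(109.5120−67.3920)=0.8450; B=V−Δ·S=-36.5342
Node (0,0) S=80.0000: V=(p*·42.5621+(1−p*)·15.1593)/1.1=34.8177; Δ=(42.5621−15.1593)/(93.6000−57.6000)=0.7612; B=V−Δ·S=-26.0774
Sanity check at the root: Δ(0,0)·S0 + B(0,0) reproduces V0 = 34.8177.

(0,0): Delta=0.7612 Bond=-26.0774
(1,0): Delta=0.0215 Bond=13.9237
(1,1): Delta=0.8450 Bond=-36.5342
(2,0): Delta=-1.0000 Bond=57.6777
(2,1): Delta=0.1372 Bond=7.5126
(2,2): Delta=0.9253 Bond=-48.9745
(3,0): Delta=-1.0000 Bond=63.4455
(3,1): Delta=-1.0000 Bond=63.4455
(3,2): Delta=0.2662 Bond=-1.9012
(3,3): Delta=1.0000 Bond=-63.4455
V0=34.8177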